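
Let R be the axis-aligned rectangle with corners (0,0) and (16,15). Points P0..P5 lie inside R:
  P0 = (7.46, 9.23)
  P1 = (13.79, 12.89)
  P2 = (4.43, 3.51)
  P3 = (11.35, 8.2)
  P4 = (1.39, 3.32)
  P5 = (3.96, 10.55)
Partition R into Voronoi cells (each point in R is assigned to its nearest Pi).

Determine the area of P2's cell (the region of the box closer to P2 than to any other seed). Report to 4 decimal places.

1. box [0,16]×[0,15]: [(0, 0) (16, 0) (16, 15) (0, 15)]
2. ⊥bis P2·P0 via (5.945,6.37): [(0, 9.5192) (0, 0) (16, 0) (16, 1.0437)]  |A|=84.5028
3. ⊥bis P2·P1 via (9.11,8.2): [(0, 9.5192) (0, 0) (16, 0) (16, 1.0437)]  |A|=84.5028
4. ⊥bis P2·P3 via (7.89,5.855): [(8.4349, 5.0511) (0, 9.5192) (0, 0) (11.8582, 0)]  |A|=70.0948
5. ⊥bis P2·P4 via (2.91,3.415): [(8.4349, 5.0511) (2.6151, 8.1339) (3.1234, 0) (11.8582, 0)]  |A|=44.9452
6. ⊥bis P2·P5 via (4.195,7.03): [(8.4349, 5.0511) (4.6426, 7.0599) (2.6903, 6.9295) (3.1234, 0) (11.8582, 0)]  |A|=43.7647
7. canonical 5-gon: [(8.4349, 5.0511) (4.6426, 7.0599) (2.6903, 6.9295) (3.1234, 0) (11.8582, 0)]
8. shoelace: 43.7647

Area of P2's cell: 43.7647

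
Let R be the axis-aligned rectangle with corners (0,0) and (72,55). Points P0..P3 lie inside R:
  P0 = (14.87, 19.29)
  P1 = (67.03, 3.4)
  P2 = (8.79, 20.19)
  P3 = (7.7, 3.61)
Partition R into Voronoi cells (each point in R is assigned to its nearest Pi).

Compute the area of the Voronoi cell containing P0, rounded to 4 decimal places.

Area of P0's cell: 1648.1354

1. box [0,72]×[0,55]: [(0, 0) (72, 0) (72, 55) (0, 55)]
2. ⊥bis P0·P1 via (40.95,11.345): [(0, 0) (37.4939, 0) (54.249, 55) (0, 55)]  |A|=2522.9299
3. ⊥bis P0·P2 via (11.83,19.74): [(8.908, 0) (37.4939, 0) (54.249, 55) (17.0494, 55)]  |A|=1809.1022
4. ⊥bis P0·P3 via (11.285,11.45): [(10.6461, 11.7421) (36.3249, 0) (37.4939, 0) (54.249, 55) (17.0494, 55)]  |A|=1648.1354
5. canonical 5-gon: [(10.6461, 11.7421) (36.3249, 0) (37.4939, 0) (54.249, 55) (17.0494, 55)]
6. shoelace: 1648.1354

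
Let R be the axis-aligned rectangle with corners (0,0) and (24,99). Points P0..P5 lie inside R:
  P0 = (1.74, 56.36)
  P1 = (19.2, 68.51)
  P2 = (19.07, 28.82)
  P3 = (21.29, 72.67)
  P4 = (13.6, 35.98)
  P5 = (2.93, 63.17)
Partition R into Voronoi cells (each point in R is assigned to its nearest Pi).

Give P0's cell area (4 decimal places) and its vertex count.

Area of P0's cell: 198.2857 (4 vertices)

1. box [0,24]×[0,99]: [(0, 0) (24, 0) (24, 99) (0, 99)]
2. ⊥bis P0·P1 via (10.47,62.435): [(0, 77.4808) (0, 0) (24, 0) (24, 42.9919)]  |A|=1445.672
3. ⊥bis P0·P2 via (10.405,42.59): [(20.0543, 48.662) (0, 77.4808) (0, 36.0425)]  |A|=415.5083
4. ⊥bis P0·P3 via (11.515,64.515): [(20.0543, 48.662) (0, 77.4808) (0, 36.0425)]  |A|=415.5083
5. ⊥bis P0·P4 via (7.67,46.17): [(17.719, 52.0179) (0, 77.4808) (0, 41.7065)]  |A|=316.942
6. ⊥bis P0·P5 via (2.335,59.765): [(17.719, 52.0179) (13.7113, 57.7771) (0, 60.173) (0, 41.7065)]  |A|=198.2857
7. canonical 4-gon: [(17.719, 52.0179) (13.7113, 57.7771) (0, 60.173) (0, 41.7065)]
8. shoelace: 198.2857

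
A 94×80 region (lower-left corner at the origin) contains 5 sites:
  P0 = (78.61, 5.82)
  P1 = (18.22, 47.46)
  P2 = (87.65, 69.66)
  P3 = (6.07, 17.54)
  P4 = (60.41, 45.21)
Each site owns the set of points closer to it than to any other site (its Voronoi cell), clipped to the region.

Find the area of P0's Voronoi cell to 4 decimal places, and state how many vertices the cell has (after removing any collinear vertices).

Area of P0's cell: 1296.6689 (5 vertices)

1. box [0,94]×[0,80]: [(0, 0) (94, 0) (94, 80) (0, 80)]
2. ⊥bis P0·P1 via (48.415,26.64): [(30.0462, 0) (94, 0) (94, 80) (85.2077, 80)]  |A|=2909.843
3. ⊥bis P0·P2 via (83.13,37.74): [(58.4758, 41.2311) (30.0462, 0) (94, 0) (94, 36.2008)]  |A|=1961.4436
4. ⊥bis P0·P3 via (42.34,11.68): [(58.4758, 41.2311) (43.6376, 19.7114) (40.4529, 0) (94, 0) (94, 36.2008)]  |A|=1858.8786
5. ⊥bis P0·P4 via (69.51,25.515): [(92.9568, 36.3485) (42.5637, 13.0646) (40.4529, 0) (94, 0) (94, 36.2008)]  |A|=1296.6689
6. canonical 5-gon: [(92.9568, 36.3485) (42.5637, 13.0646) (40.4529, 0) (94, 0) (94, 36.2008)]
7. shoelace: 1296.6689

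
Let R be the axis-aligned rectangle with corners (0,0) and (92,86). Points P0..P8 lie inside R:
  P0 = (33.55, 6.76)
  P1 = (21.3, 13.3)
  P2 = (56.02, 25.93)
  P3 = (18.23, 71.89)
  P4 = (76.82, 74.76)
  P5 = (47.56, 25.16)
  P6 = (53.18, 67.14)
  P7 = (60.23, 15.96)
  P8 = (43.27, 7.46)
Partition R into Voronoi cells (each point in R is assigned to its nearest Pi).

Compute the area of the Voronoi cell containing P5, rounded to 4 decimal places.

1. box [0,92]×[0,86]: [(0, 0) (92, 0) (92, 86) (0, 86)]
2. ⊥bis P5·P0 via (40.555,15.96): [(0, 46.8391) (61.516, 0) (92, 0) (92, 86) (0, 86)]  |A|=6471.3221
3. ⊥bis P5·P1 via (34.43,19.23): [(33.4707, 21.3541) (61.516, 0) (92, 0) (92, 86) (4.2742, 86)]  |A|=5677.7976
4. ⊥bis P5·P2 via (51.79,25.545): [(33.4707, 21.3541) (53.5639, 6.0548) (46.2876, 86) (4.2742, 86)]  |A|=2105.5159
5. ⊥bis P5·P3 via (32.895,48.525): [(23.7824, 42.8055) (33.4707, 21.3541) (53.5639, 6.0548) (48.7904, 58.5017)]  |A|=834.661
6. ⊥bis P5·P4 via (62.19,49.96): [(48.2672, 58.1733) (23.7824, 42.8055) (33.4707, 21.3541) (53.5639, 6.0548) (48.8517, 57.8285)]  |A|=834.4748
7. ⊥bis P5·P6 via (50.37,46.15): [(32.8483, 48.4957) (23.7824, 42.8055) (33.4707, 21.3541) (53.5639, 6.0548) (49.909, 46.2117)]  |A|=731.1005
8. ⊥bis P5·P7 via (53.895,20.56): [(32.8483, 48.4957) (23.7824, 42.8055) (33.4707, 21.3541) (46.9945, 11.0569) (52.4276, 18.5392) (49.909, 46.2117)]  |A|=692.935
9. ⊥bis P5·P8 via (45.415,16.31): [(32.8483, 48.4957) (23.7824, 42.8055) (33.4707, 21.3541) (37.6112, 18.2014) (50.0017, 15.1983) (52.4276, 18.5392) (49.909, 46.2117)]  |A|=662.7622
10. canonical 7-gon: [(32.8483, 48.4957) (23.7824, 42.8055) (33.4707, 21.3541) (37.6112, 18.2014) (50.0017, 15.1983) (52.4276, 18.5392) (49.909, 46.2117)]
11. shoelace: 662.7622

Area of P5's cell: 662.7622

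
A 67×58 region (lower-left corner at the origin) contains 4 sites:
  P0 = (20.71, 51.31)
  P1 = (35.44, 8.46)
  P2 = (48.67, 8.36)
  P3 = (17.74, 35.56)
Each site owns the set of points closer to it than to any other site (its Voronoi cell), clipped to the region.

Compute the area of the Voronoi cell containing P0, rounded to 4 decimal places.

Area of P0's cell: 995.1998

1. box [0,67]×[0,58]: [(0, 0) (67, 0) (67, 58) (0, 58)]
2. ⊥bis P0·P1 via (28.075,29.885): [(0, 20.234) (67, 43.2658) (67, 58) (0, 58)]  |A|=1758.7578
3. ⊥bis P0·P2 via (34.69,29.835): [(0, 20.234) (42.2542, 34.7592) (67, 50.8685) (67, 58) (0, 58)]  |A|=1664.69
4. ⊥bis P0·P3 via (19.225,43.435): [(0, 47.0603) (47.4154, 38.1191) (67, 50.8685) (67, 58) (0, 58)]  |A|=995.1998
5. canonical 5-gon: [(0, 47.0603) (47.4154, 38.1191) (67, 50.8685) (67, 58) (0, 58)]
6. shoelace: 995.1998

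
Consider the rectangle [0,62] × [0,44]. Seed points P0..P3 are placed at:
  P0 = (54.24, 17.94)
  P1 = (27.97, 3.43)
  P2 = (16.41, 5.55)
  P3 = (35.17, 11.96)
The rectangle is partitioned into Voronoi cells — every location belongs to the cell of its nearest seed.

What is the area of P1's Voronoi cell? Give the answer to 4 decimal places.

Area of P1's cell: 136.4131

1. box [0,62]×[0,44]: [(0, 0) (62, 0) (62, 44) (0, 44)]
2. ⊥bis P1·P0 via (41.105,10.685): [(0, 0) (47.0068, 0) (22.7038, 44) (0, 44)]  |A|=1533.6315
3. ⊥bis P1·P2 via (22.19,4.49): [(21.3666, 0) (47.0068, 0) (27.7577, 34.8499)]  |A|=446.779
4. ⊥bis P1·P3 via (31.57,7.695): [(23.9563, 14.1215) (21.3666, 0) (40.6864, 0)]  |A|=136.4131
5. canonical 3-gon: [(23.9563, 14.1215) (21.3666, 0) (40.6864, 0)]
6. shoelace: 136.4131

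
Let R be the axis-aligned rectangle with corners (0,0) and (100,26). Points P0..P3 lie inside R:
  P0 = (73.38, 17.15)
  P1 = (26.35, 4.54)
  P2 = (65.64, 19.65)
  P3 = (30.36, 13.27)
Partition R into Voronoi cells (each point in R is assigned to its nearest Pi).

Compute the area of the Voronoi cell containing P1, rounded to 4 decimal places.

Area of P1's cell: 523.4748

1. box [0,100]×[0,26]: [(0, 0) (100, 0) (100, 26) (0, 26)]
2. ⊥bis P1·P0 via (49.865,10.845): [(0, 0) (52.7728, 0) (45.8015, 26) (0, 26)]  |A|=1281.4669
3. ⊥bis P1·P2 via (45.995,12.095): [(0, 0) (50.6464, 0) (40.6475, 26) (0, 26)]  |A|=1186.8209
4. ⊥bis P1·P3 via (28.355,8.905): [(0, 21.9295) (0, 0) (47.7417, 0)]  |A|=523.4748
5. canonical 3-gon: [(0, 21.9295) (0, 0) (47.7417, 0)]
6. shoelace: 523.4748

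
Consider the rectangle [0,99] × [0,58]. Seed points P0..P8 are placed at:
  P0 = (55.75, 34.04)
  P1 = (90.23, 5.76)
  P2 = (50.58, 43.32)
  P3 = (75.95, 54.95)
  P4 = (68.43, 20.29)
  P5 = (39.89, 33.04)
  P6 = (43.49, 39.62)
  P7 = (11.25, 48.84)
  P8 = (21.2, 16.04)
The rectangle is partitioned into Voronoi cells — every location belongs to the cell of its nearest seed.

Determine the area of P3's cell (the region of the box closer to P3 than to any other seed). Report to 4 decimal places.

Area of P3's cell: 766.9222

1. box [0,99]×[0,58]: [(0, 0) (99, 0) (99, 58) (0, 58)]
2. ⊥bis P3·P0 via (65.85,44.495): [(99, 12.4706) (99, 58) (51.8703, 58)]  |A|=1072.8928
3. ⊥bis P3·P1 via (83.09,30.355): [(81.0885, 29.774) (99, 34.9737) (99, 58) (51.8703, 58)]  |A|=871.3603
4. ⊥bis P3·P2 via (63.265,49.135): [(65.028, 45.289) (81.0885, 29.774) (99, 34.9737) (99, 58) (59.2011, 58)]  |A|=824.7694
5. ⊥bis P3·P4 via (72.19,37.62): [(65.028, 45.289) (73.1916, 37.4027) (92.7498, 33.1593) (99, 34.9737) (99, 58) (59.2011, 58)]  |A|=766.9222
6. ⊥bis P3·P5 via (57.92,43.995): [(65.028, 45.289) (73.1916, 37.4027) (92.7498, 33.1593) (99, 34.9737) (99, 58) (59.2011, 58)]  |A|=766.9222
7. ⊥bis P3·P6 via (59.72,47.285): [(65.028, 45.289) (73.1916, 37.4027) (92.7498, 33.1593) (99, 34.9737) (99, 58) (59.2011, 58)]  |A|=766.9222
8. ⊥bis P3·P7 via (43.6,51.895): [(65.028, 45.289) (73.1916, 37.4027) (92.7498, 33.1593) (99, 34.9737) (99, 58) (59.2011, 58)]  |A|=766.9222
9. ⊥bis P3·P8 via (48.575,35.495): [(65.028, 45.289) (73.1916, 37.4027) (92.7498, 33.1593) (99, 34.9737) (99, 58) (59.2011, 58)]  |A|=766.9222
10. canonical 6-gon: [(65.028, 45.289) (73.1916, 37.4027) (92.7498, 33.1593) (99, 34.9737) (99, 58) (59.2011, 58)]
11. shoelace: 766.9222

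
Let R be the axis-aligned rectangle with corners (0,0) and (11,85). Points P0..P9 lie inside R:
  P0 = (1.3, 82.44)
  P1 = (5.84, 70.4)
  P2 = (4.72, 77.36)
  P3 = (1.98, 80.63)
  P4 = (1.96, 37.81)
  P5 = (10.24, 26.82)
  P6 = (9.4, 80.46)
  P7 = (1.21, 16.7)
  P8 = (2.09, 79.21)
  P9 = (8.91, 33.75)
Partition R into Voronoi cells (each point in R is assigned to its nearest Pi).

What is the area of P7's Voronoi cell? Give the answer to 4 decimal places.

1. box [0,11]×[0,85]: [(0, 0) (11, 0) (11, 85) (0, 85)]
2. ⊥bis P7·P0 via (1.255,49.57): [(0, 49.5717) (0, 0) (11, 0) (11, 49.5567)]  |A|=545.2061
3. ⊥bis P7·P1 via (3.525,43.55): [(0, 43.8539) (0, 0) (11, 0) (11, 42.9055)]  |A|=477.1769
4. ⊥bis P7·P2 via (2.965,47.03): [(0, 43.8539) (0, 0) (11, 0) (11, 42.9055)]  |A|=477.1769
5. ⊥bis P7·P3 via (1.595,48.665): [(0, 43.8539) (0, 0) (11, 0) (11, 42.9055)]  |A|=477.1769
6. ⊥bis P7·P4 via (1.585,27.255): [(0, 27.3113) (0, 0) (11, 0) (11, 26.9205)]  |A|=298.275
7. ⊥bis P7·P5 via (5.725,21.76): [(0, 26.8684) (0, 0) (11, 0) (11, 17.0532)]  |A|=241.5684
8. ⊥bis P7·P6 via (5.305,48.58): [(0, 26.8684) (0, 0) (11, 0) (11, 17.0532)]  |A|=241.5684
9. ⊥bis P7·P8 via (1.65,47.955): [(0, 26.8684) (0, 0) (11, 0) (11, 17.0532)]  |A|=241.5684
10. ⊥bis P7·P9 via (5.06,25.225): [(0, 26.8684) (0, 0) (11, 0) (11, 17.0532)]  |A|=241.5684
11. canonical 4-gon: [(0, 26.8684) (0, 0) (11, 0) (11, 17.0532)]
12. shoelace: 241.5684

Area of P7's cell: 241.5684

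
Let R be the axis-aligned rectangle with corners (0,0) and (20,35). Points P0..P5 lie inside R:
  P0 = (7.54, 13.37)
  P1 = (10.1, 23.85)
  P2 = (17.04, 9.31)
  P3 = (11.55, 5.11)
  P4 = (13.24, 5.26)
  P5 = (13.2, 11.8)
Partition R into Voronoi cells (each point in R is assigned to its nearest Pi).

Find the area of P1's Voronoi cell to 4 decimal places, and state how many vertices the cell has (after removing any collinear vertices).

Area of P1's cell: 316.8544 (5 vertices)

1. box [0,20]×[0,35]: [(0, 0) (20, 0) (20, 35) (0, 35)]
2. ⊥bis P1·P0 via (8.82,18.61): [(0, 20.7645) (20, 15.879) (20, 35) (0, 35)]  |A|=333.5649
3. ⊥bis P1·P2 via (13.57,16.58): [(0, 20.7645) (14.7753, 17.1553) (20, 19.6491) (20, 35) (0, 35)]  |A|=323.7161
4. ⊥bis P1·P3 via (10.825,14.48): [(0, 20.7645) (14.7753, 17.1553) (20, 19.6491) (20, 35) (0, 35)]  |A|=323.7161
5. ⊥bis P1·P4 via (11.67,14.555): [(0, 20.7645) (14.7753, 17.1553) (20, 19.6491) (20, 35) (0, 35)]  |A|=323.7161
6. ⊥bis P1·P5 via (11.65,17.825): [(0, 20.7645) (11.8368, 17.8731) (20, 19.9731) (20, 35) (0, 35)]  |A|=316.8544
7. canonical 5-gon: [(0, 20.7645) (11.8368, 17.8731) (20, 19.9731) (20, 35) (0, 35)]
8. shoelace: 316.8544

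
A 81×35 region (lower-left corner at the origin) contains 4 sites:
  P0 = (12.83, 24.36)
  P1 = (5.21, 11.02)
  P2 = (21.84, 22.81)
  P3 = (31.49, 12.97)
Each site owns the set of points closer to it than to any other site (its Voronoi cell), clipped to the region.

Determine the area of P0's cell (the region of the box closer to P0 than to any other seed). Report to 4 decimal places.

Area of P0's cell: 298.9122

1. box [0,81]×[0,35]: [(0, 0) (81, 0) (81, 35) (0, 35)]
2. ⊥bis P0·P1 via (9.02,17.69): [(0, 22.8424) (39.9891, 0) (81, 0) (81, 35) (0, 35)]  |A|=2378.2773
3. ⊥bis P0·P2 via (17.335,23.585): [(0, 22.8424) (15.6676, 13.8928) (19.2987, 35) (0, 35)]  |A|=298.9122
4. ⊥bis P0·P3 via (22.16,18.665): [(0, 22.8424) (15.6676, 13.8928) (19.2987, 35) (0, 35)]  |A|=298.9122
5. canonical 4-gon: [(0, 22.8424) (15.6676, 13.8928) (19.2987, 35) (0, 35)]
6. shoelace: 298.9122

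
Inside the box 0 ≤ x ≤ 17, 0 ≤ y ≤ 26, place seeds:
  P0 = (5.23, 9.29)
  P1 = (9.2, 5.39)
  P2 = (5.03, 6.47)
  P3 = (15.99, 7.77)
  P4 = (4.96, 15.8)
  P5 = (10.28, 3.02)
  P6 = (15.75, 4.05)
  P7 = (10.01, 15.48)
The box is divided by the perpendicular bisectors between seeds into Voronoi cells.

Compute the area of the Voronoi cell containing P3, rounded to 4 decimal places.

Area of P3's cell: 34.0574

1. box [0,17]×[0,26]: [(0, 0) (17, 0) (17, 26) (0, 26)]
2. ⊥bis P3·P0 via (10.61,8.53): [(9.405, 0) (17, 0) (17, 26) (13.0779, 26)]  |A|=149.7223
3. ⊥bis P3·P1 via (12.595,6.58): [(10.9839, 11.1765) (14.9014, 0) (17, 0) (17, 26) (13.0779, 26)]  |A|=119.0072
4. ⊥bis P3·P2 via (10.51,7.12): [(10.9839, 11.1765) (14.9014, 0) (17, 0) (17, 26) (13.0779, 26)]  |A|=119.0072
5. ⊥bis P3·P4 via (10.475,11.785): [(11.213, 12.7987) (10.9839, 11.1765) (14.9014, 0) (17, 0) (17, 20.7477)]  |A|=77.9214
6. ⊥bis P3·P5 via (13.135,5.395): [(11.213, 12.7987) (10.9839, 11.1765) (12.9196, 5.6539) (17, 0.7489) (17, 20.7477)]  |A|=70.4608
7. ⊥bis P3·P6 via (15.87,5.91): [(11.213, 12.7987) (10.9839, 11.1765) (12.7595, 6.1107) (17, 5.8371) (17, 20.7477)]  |A|=59.1333
8. ⊥bis P3·P7 via (13,11.625): [(11.2912, 10.2996) (12.7595, 6.1107) (17, 5.8371) (17, 14.7275)]  |A|=34.0574
9. canonical 4-gon: [(11.2912, 10.2996) (12.7595, 6.1107) (17, 5.8371) (17, 14.7275)]
10. shoelace: 34.0574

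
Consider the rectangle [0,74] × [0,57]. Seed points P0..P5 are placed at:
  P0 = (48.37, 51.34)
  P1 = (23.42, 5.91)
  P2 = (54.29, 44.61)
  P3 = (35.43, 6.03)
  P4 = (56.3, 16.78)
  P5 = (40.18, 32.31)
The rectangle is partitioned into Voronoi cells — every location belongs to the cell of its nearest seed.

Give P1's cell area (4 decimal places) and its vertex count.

1. box [0,74]×[0,57]: [(0, 0) (74, 0) (74, 57) (0, 57)]
2. ⊥bis P1·P0 via (35.895,28.625): [(0, 48.3384) (0, 0) (74, 0) (74, 7.6979)]  |A|=2073.3422
3. ⊥bis P1·P2 via (38.855,25.26): [(31.8549, 30.8438) (0, 48.3384) (0, 0) (70.5221, 0)]  |A|=1857.4919
4. ⊥bis P1·P3 via (29.425,5.97): [(29.1617, 32.3229) (0, 48.3384) (0, 0) (29.4847, 0)]  |A|=1181.3297
5. ⊥bis P1·P4 via (39.86,11.345): [(29.1617, 32.3229) (0, 48.3384) (0, 0) (29.4847, 0)]  |A|=1181.3297
6. ⊥bis P1·P5 via (31.8,19.11): [(29.2777, 20.7113) (0, 39.2982) (0, 0) (29.4847, 0)]  |A|=880.6127
7. canonical 4-gon: [(29.2777, 20.7113) (0, 39.2982) (0, 0) (29.4847, 0)]
8. shoelace: 880.6127

Area of P1's cell: 880.6127 (4 vertices)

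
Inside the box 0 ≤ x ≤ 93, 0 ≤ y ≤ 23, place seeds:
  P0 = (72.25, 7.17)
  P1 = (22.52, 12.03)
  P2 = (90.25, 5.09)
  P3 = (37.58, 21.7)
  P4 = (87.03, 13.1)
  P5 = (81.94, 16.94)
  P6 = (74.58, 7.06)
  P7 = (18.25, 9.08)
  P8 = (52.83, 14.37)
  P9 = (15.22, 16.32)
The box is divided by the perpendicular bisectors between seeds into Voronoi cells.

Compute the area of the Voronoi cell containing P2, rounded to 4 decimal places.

Area of P2's cell: 94.6048

1. box [0,93]×[0,23]: [(0, 0) (93, 0) (93, 23) (0, 23)]
2. ⊥bis P2·P0 via (81.25,6.13): [(80.5416, 0) (93, 0) (93, 23) (83.1994, 23)]  |A|=255.9777
3. ⊥bis P2·P1 via (56.385,8.56): [(80.5416, 0) (93, 0) (93, 23) (83.1994, 23)]  |A|=255.9777
4. ⊥bis P2·P3 via (63.915,13.395): [(80.5416, 0) (93, 0) (93, 23) (83.1994, 23)]  |A|=255.9777
5. ⊥bis P2·P4 via (88.64,9.095): [(81.2493, 6.124) (80.5416, 0) (93, 0) (93, 10.8477)]  |A|=101.8813
6. ⊥bis P2·P5 via (86.095,11.015): [(81.2493, 6.124) (80.5416, 0) (93, 0) (93, 10.8477)]  |A|=101.8813
7. ⊥bis P2·P6 via (82.415,6.075): [(82.4835, 6.6201) (81.6513, 0) (93, 0) (93, 10.8477)]  |A|=94.6048
8. ⊥bis P2·P7 via (54.25,7.085): [(82.4835, 6.6201) (81.6513, 0) (93, 0) (93, 10.8477)]  |A|=94.6048
9. ⊥bis P2·P8 via (71.54,9.73): [(82.4835, 6.6201) (81.6513, 0) (93, 0) (93, 10.8477)]  |A|=94.6048
10. ⊥bis P2·P9 via (52.735,10.705): [(82.4835, 6.6201) (81.6513, 0) (93, 0) (93, 10.8477)]  |A|=94.6048
11. canonical 4-gon: [(82.4835, 6.6201) (81.6513, 0) (93, 0) (93, 10.8477)]
12. shoelace: 94.6048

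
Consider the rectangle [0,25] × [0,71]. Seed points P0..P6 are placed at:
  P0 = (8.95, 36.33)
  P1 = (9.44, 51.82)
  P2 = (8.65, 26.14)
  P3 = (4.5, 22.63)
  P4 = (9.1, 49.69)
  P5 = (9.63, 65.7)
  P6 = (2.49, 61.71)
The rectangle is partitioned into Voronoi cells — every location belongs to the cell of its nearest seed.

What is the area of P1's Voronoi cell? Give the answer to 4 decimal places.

Area of P1's cell: 184.1473

1. box [0,25]×[0,71]: [(0, 0) (25, 0) (25, 71) (0, 71)]
2. ⊥bis P1·P0 via (9.195,44.075): [(0, 44.3659) (25, 43.575) (25, 71) (0, 71)]  |A|=675.7387
3. ⊥bis P1·P2 via (9.045,38.98): [(0, 44.3659) (25, 43.575) (25, 71) (0, 71)]  |A|=675.7387
4. ⊥bis P1·P3 via (6.97,37.225): [(0, 44.3659) (25, 43.575) (25, 71) (0, 71)]  |A|=675.7387
5. ⊥bis P1·P4 via (9.27,50.755): [(0, 52.2347) (25, 48.2441) (25, 71) (0, 71)]  |A|=519.0147
6. ⊥bis P1·P5 via (9.535,58.76): [(0, 58.8905) (0, 52.2347) (25, 48.2441) (25, 58.5483)]  |A|=212
7. ⊥bis P1·P6 via (5.965,56.765): [(8.8179, 58.7698) (0, 52.5732) (0, 52.2347) (25, 48.2441) (25, 58.5483)]  |A|=184.1473
8. canonical 5-gon: [(8.8179, 58.7698) (0, 52.5732) (0, 52.2347) (25, 48.2441) (25, 58.5483)]
9. shoelace: 184.1473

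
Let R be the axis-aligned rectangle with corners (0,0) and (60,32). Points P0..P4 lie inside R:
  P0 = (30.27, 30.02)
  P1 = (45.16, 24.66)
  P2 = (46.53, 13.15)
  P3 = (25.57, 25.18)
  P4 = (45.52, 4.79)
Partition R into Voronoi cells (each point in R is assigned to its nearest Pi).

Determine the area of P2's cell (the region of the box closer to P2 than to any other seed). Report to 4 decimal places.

Area of P2's cell: 271.0073

1. box [0,60]×[0,32]: [(0, 0) (60, 0) (60, 32) (0, 32)]
2. ⊥bis P2·P0 via (38.4,21.585): [(16.0052, 0) (60, 0) (60, 32) (49.2057, 32)]  |A|=876.6247
3. ⊥bis P2·P1 via (45.845,18.905): [(34.1788, 17.5164) (16.0052, 0) (60, 0) (60, 20.5898)]  |A|=651.1424
4. ⊥bis P2·P3 via (36.05,19.165): [(35.1716, 17.6346) (25.0502, 0) (60, 0) (60, 20.5898)]  |A|=563.7682
5. ⊥bis P2·P4 via (46.025,8.97): [(35.1716, 17.6346) (31.2248, 10.7581) (60, 7.2816) (60, 20.5898)]  |A|=271.0073
6. canonical 4-gon: [(35.1716, 17.6346) (31.2248, 10.7581) (60, 7.2816) (60, 20.5898)]
7. shoelace: 271.0073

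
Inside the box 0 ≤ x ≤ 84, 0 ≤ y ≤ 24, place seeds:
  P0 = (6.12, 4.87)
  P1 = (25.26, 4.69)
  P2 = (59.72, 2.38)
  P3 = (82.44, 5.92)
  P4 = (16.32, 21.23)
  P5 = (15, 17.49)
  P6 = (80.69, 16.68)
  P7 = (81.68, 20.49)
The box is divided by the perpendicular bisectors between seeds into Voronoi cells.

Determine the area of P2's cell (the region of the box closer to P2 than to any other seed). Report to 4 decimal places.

Area of P2's cell: 587.5744

1. box [0,84]×[0,24]: [(0, 0) (84, 0) (84, 24) (0, 24)]
2. ⊥bis P2·P0 via (32.92,3.625): [(32.7516, 0) (84, 0) (84, 24) (33.8665, 24)]  |A|=1216.5825
3. ⊥bis P2·P1 via (42.49,3.535): [(42.253, 0) (84, 0) (84, 24) (43.8619, 24)]  |A|=982.6213
4. ⊥bis P2·P3 via (71.08,4.15): [(42.253, 0) (71.7266, 0) (67.9872, 24) (43.8619, 24)]  |A|=643.1867
5. ⊥bis P2·P4 via (38.02,11.805): [(42.253, 0) (71.7266, 0) (67.9872, 24) (43.8619, 24)]  |A|=643.1867
6. ⊥bis P2·P5 via (37.36,9.935): [(42.253, 0) (71.7266, 0) (67.9872, 24) (43.8619, 24)]  |A|=643.1867
7. ⊥bis P2·P6 via (70.205,9.53): [(42.253, 0) (71.7266, 0) (70.2526, 9.4602) (60.3375, 24) (43.8619, 24)]  |A|=587.5744
8. ⊥bis P2·P7 via (70.7,11.435): [(42.253, 0) (71.7266, 0) (70.2526, 9.4602) (60.3375, 24) (43.8619, 24)]  |A|=587.5744
9. canonical 5-gon: [(42.253, 0) (71.7266, 0) (70.2526, 9.4602) (60.3375, 24) (43.8619, 24)]
10. shoelace: 587.5744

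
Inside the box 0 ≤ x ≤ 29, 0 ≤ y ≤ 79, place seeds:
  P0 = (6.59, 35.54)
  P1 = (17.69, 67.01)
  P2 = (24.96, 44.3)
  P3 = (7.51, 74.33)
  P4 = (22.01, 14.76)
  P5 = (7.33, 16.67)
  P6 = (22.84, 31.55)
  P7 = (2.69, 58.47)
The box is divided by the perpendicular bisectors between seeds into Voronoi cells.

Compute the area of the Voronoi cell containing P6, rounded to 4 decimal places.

1. box [0,29]×[0,79]: [(0, 0) (29, 0) (29, 79) (0, 79)]
2. ⊥bis P6·P0 via (14.715,33.545): [(6.4784, 0) (29, 0) (29, 79) (25.876, 79)]  |A|=1013.0027
3. ⊥bis P6·P1 via (20.265,49.28): [(18.5162, 49.026) (6.4784, 0) (29, 0) (29, 50.5486)]  |A|=817.043
4. ⊥bis P6·P2 via (23.9,37.925): [(16.1086, 39.2205) (6.4784, 0) (29, 0) (29, 37.077)]  |A|=680.6422
5. ⊥bis P6·P3 via (15.175,52.94): [(16.1086, 39.2205) (6.4784, 0) (29, 0) (29, 37.077)]  |A|=680.6422
6. ⊥bis P6·P4 via (22.425,23.155): [(16.1086, 39.2205) (12.2869, 23.6562) (29, 22.83) (29, 37.077)]  |A|=223.4753
7. ⊥bis P6·P5 via (15.085,24.11): [(16.1086, 39.2205) (12.9458, 26.3397) (15.6814, 23.4884) (29, 22.83) (29, 37.077)]  |A|=218.8653
8. ⊥bis P6·P7 via (12.765,45.01): [(16.1086, 39.2205) (12.9458, 26.3397) (15.6814, 23.4884) (29, 22.83) (29, 37.077)]  |A|=218.8653
9. canonical 5-gon: [(16.1086, 39.2205) (12.9458, 26.3397) (15.6814, 23.4884) (29, 22.83) (29, 37.077)]
10. shoelace: 218.8653

Area of P6's cell: 218.8653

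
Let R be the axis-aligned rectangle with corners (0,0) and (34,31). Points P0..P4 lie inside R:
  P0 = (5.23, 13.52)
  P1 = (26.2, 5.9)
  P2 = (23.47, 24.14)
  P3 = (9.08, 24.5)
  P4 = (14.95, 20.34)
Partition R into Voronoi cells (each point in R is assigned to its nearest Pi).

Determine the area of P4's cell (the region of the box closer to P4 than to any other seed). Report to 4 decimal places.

Area of P4's cell: 132.1831

1. box [0,34]×[0,31]: [(0, 0) (34, 0) (34, 31) (0, 31)]
2. ⊥bis P4·P0 via (10.09,16.93): [(21.9689, 0) (34, 0) (34, 31) (0.2178, 31)]  |A|=710.106
3. ⊥bis P4·P1 via (20.575,13.12): [(15.5242, 9.185) (34, 23.5792) (34, 31) (0.2178, 31)]  |A|=437.0308
4. ⊥bis P4·P2 via (19.21,22.24): [(15.5242, 9.185) (22.5807, 14.6826) (15.303, 31) (0.2178, 31)]  |A|=242.1171
5. ⊥bis P4·P3 via (12.015,22.42): [(9.1121, 18.3238) (15.5242, 9.185) (22.5807, 14.6826) (16.3816, 28.5815)]  |A|=132.1831
6. canonical 4-gon: [(9.1121, 18.3238) (15.5242, 9.185) (22.5807, 14.6826) (16.3816, 28.5815)]
7. shoelace: 132.1831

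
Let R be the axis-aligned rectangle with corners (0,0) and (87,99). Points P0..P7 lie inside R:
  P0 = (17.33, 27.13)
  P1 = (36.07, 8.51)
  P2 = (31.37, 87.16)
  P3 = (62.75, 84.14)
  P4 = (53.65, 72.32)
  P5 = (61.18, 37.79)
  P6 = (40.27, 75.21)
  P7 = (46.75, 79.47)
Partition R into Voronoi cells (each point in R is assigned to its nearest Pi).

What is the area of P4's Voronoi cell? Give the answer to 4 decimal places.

Area of P4's cell: 581.1621

1. box [0,87]×[0,99]: [(0, 0) (87, 0) (87, 99) (0, 99)]
2. ⊥bis P4·P0 via (35.49,49.725): [(0, 78.2489) (87, 8.3255) (87, 99) (0, 99)]  |A|=4847.0117
3. ⊥bis P4·P1 via (44.86,40.415): [(0, 78.2489) (48.2283, 39.487) (87, 28.8052) (87, 99) (0, 99)]  |A|=4449.9951
4. ⊥bis P4·P2 via (42.51,79.74): [(27.041, 56.5156) (48.2283, 39.487) (87, 28.8052) (87, 99) (55.3385, 99)]  |A|=2993.9204
5. ⊥bis P4·P3 via (58.2,78.23): [(47.1636, 86.7267) (27.041, 56.5156) (48.2283, 39.487) (87, 28.8052) (87, 56.0574)]  |A|=1944.2861
6. ⊥bis P4·P5 via (57.415,55.055): [(81.4843, 60.3038) (47.1636, 86.7267) (27.041, 56.5156) (34.9529, 50.1567)]  |A|=972.3693
7. ⊥bis P4·P6 via (46.96,73.765): [(42.2022, 51.7375) (81.4843, 60.3038) (49.3895, 85.013)]  |A|=622.7821
8. ⊥bis P4·P7 via (50.2,75.895): [(46.688, 72.5058) (42.2022, 51.7375) (81.4843, 60.3038) (55.0959, 80.6198)]  |A|=581.1621
9. canonical 4-gon: [(46.688, 72.5058) (42.2022, 51.7375) (81.4843, 60.3038) (55.0959, 80.6198)]
10. shoelace: 581.1621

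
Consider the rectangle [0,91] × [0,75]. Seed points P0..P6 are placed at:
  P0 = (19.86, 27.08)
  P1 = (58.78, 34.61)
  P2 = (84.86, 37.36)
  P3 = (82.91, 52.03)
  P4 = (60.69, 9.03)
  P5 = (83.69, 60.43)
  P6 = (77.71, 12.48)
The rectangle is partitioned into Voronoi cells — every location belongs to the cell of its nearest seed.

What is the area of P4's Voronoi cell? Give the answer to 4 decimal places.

Area of P4's cell: 689.0711

1. box [0,91]×[0,75]: [(0, 0) (91, 0) (91, 75) (0, 75)]
2. ⊥bis P4·P0 via (40.275,18.055): [(32.2933, 0) (91, 0) (91, 75) (65.4491, 75)]  |A|=3159.6611
3. ⊥bis P4·P1 via (59.735,21.82): [(41.332, 20.4459) (32.2933, 0) (91, 0) (91, 24.1545)]  |A|=1200.0083
4. ⊥bis P4·P2 via (72.775,23.195): [(73.2076, 22.826) (41.332, 20.4459) (32.2933, 0) (91, 0) (91, 7.6462)]  |A|=1053.1466
5. ⊥bis P4·P3 via (71.8,30.53): [(73.2076, 22.826) (41.332, 20.4459) (32.2933, 0) (91, 0) (91, 7.6462)]  |A|=1053.1466
6. ⊥bis P4·P5 via (72.19,34.73): [(73.2076, 22.826) (41.332, 20.4459) (32.2933, 0) (91, 0) (91, 7.6462)]  |A|=1053.1466
7. ⊥bis P4·P6 via (69.2,10.755): [(66.8494, 22.3512) (41.332, 20.4459) (32.2933, 0) (71.3801, 0)]  |A|=689.0711
8. canonical 4-gon: [(66.8494, 22.3512) (41.332, 20.4459) (32.2933, 0) (71.3801, 0)]
9. shoelace: 689.0711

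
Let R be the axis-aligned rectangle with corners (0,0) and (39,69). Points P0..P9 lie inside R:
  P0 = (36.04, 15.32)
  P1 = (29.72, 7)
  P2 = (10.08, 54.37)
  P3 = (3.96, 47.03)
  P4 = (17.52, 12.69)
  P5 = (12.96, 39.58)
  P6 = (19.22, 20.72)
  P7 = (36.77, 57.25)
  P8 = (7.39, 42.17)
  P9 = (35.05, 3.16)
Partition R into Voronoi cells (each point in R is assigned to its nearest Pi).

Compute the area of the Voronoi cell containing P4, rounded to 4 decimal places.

Area of P4's cell: 411.7866

1. box [0,39]×[0,69]: [(0, 0) (39, 0) (39, 69) (0, 69)]
2. ⊥bis P4·P0 via (26.78,14.005): [(0, 0) (28.7688, 0) (18.9702, 69) (0, 69)]  |A|=1646.9978
3. ⊥bis P4·P1 via (23.62,9.845): [(0, 0) (19.0284, 0) (26.4953, 16.0099) (18.9702, 69) (0, 69)]  |A|=1569.0256
4. ⊥bis P4·P2 via (13.8,33.53): [(0, 31.0667) (0, 0) (19.0284, 0) (26.4953, 16.0099) (23.7549, 35.307)]  |A|=798.8914
5. ⊥bis P4·P3 via (10.74,29.86): [(0, 25.619) (0, 0) (19.0284, 0) (26.4953, 16.0099) (23.7963, 35.0156)]  |A|=730.5263
6. ⊥bis P4·P5 via (15.24,26.135): [(0, 23.5506) (0, 0) (19.0284, 0) (26.4953, 16.0099) (24.8266, 27.7607)]  |A|=613.6895
7. ⊥bis P4·P6 via (18.37,16.705): [(0, 20.594) (0, 0) (19.0284, 0) (26.0601, 15.0769)]  |A|=411.7866
8. ⊥bis P4·P7 via (27.145,34.97): [(0, 20.594) (0, 0) (19.0284, 0) (26.0601, 15.0769)]  |A|=411.7866
9. ⊥bis P4·P8 via (12.455,27.43): [(0, 20.594) (0, 0) (19.0284, 0) (26.0601, 15.0769)]  |A|=411.7866
10. ⊥bis P4·P9 via (26.285,7.925): [(0, 20.594) (0, 0) (19.0284, 0) (26.0601, 15.0769)]  |A|=411.7866
11. canonical 4-gon: [(0, 20.594) (0, 0) (19.0284, 0) (26.0601, 15.0769)]
12. shoelace: 411.7866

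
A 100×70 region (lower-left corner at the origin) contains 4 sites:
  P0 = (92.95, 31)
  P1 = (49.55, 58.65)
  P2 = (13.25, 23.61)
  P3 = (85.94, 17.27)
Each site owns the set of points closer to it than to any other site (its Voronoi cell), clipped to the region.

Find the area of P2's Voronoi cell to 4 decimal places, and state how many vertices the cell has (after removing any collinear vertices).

1. box [0,100]×[0,70]: [(0, 0) (100, 0) (100, 70) (0, 70)]
2. ⊥bis P2·P0 via (53.1,27.305): [(0, 0) (55.6318, 0) (49.1412, 70) (0, 70)]  |A|=3667.0549
3. ⊥bis P2·P1 via (31.4,41.13): [(0, 0) (55.6318, 0) (53.9878, 17.7299) (3.5321, 70) (0, 70)]  |A|=2475.0596
4. ⊥bis P2·P3 via (49.595,20.44): [(0, 0) (47.8122, 0) (49.7422, 22.1282) (3.5321, 70) (0, 70)]  |A|=2354.5215
5. canonical 5-gon: [(0, 0) (47.8122, 0) (49.7422, 22.1282) (3.5321, 70) (0, 70)]
6. shoelace: 2354.5215

Area of P2's cell: 2354.5215 (5 vertices)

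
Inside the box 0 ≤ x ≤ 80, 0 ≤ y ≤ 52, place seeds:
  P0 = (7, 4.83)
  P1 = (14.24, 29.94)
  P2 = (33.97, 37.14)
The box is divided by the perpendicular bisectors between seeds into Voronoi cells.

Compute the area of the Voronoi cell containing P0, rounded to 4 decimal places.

1. box [0,80]×[0,52]: [(0, 0) (80, 0) (80, 52) (0, 52)]
2. ⊥bis P0·P1 via (10.62,17.385): [(0, 20.4471) (0, 0) (70.9152, 0)]  |A|=725.0045
3. ⊥bis P0·P2 via (20.485,20.985): [(32.2794, 11.1399) (0, 20.4471) (0, 0) (45.625, 0)]  |A|=584.1389
4. canonical 4-gon: [(32.2794, 11.1399) (0, 20.4471) (0, 0) (45.625, 0)]
5. shoelace: 584.1389

Area of P0's cell: 584.1389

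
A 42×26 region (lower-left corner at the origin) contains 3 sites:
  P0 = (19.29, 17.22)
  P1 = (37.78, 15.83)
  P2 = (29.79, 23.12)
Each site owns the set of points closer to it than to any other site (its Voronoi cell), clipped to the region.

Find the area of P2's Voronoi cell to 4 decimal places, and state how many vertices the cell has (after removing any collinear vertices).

1. box [0,42]×[0,26]: [(0, 0) (42, 0) (42, 26) (0, 26)]
2. ⊥bis P2·P0 via (24.54,20.17): [(35.8736, 0) (42, 0) (42, 26) (21.2641, 26)]  |A|=349.2097
3. ⊥bis P2·P1 via (33.785,19.475): [(28.3053, 13.4691) (39.7383, 26) (21.2641, 26)]  |A|=115.7495
4. canonical 3-gon: [(28.3053, 13.4691) (39.7383, 26) (21.2641, 26)]
5. shoelace: 115.7495

Area of P2's cell: 115.7495 (3 vertices)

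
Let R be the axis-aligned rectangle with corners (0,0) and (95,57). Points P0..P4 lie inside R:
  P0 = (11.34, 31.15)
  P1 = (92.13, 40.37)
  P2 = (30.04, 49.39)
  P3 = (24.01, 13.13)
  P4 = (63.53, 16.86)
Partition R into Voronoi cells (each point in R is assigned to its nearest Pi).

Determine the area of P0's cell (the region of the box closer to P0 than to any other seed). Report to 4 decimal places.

Area of P0's cell: 765.5350

1. box [0,95]×[0,57]: [(0, 0) (95, 0) (95, 57) (0, 57)]
2. ⊥bis P0·P1 via (51.735,35.76): [(0, 0) (55.816, 0) (49.311, 57) (0, 57)]  |A|=2996.1214
3. ⊥bis P0·P2 via (20.69,40.27): [(0, 0) (55.816, 0) (55.2657, 4.8223) (4.3715, 57) (0, 57)]  |A|=1823.7024
4. ⊥bis P0·P3 via (17.675,22.14): [(0, 9.7126) (29.9534, 30.773) (4.3715, 57) (0, 57)]  |A|=765.535
5. ⊥bis P0·P4 via (37.435,24.005): [(0, 9.7126) (29.9534, 30.773) (4.3715, 57) (0, 57)]  |A|=765.535
6. canonical 4-gon: [(0, 9.7126) (29.9534, 30.773) (4.3715, 57) (0, 57)]
7. shoelace: 765.535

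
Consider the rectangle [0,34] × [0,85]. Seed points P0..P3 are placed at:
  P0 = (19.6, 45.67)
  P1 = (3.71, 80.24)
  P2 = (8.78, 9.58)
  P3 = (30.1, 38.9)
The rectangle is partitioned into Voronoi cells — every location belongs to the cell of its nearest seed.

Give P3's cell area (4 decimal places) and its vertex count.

Area of P3's cell: 402.4957 (3 vertices)

1. box [0,34]×[0,85]: [(0, 0) (34, 0) (34, 85) (0, 85)]
2. ⊥bis P3·P0 via (24.85,42.285): [(0, 3.7436) (0, 0) (34, 0) (34, 56.4763)]  |A|=1023.7387
3. ⊥bis P3·P1 via (16.905,59.57): [(0, 3.7436) (0, 0) (34, 0) (34, 56.4763)]  |A|=1023.7387
4. ⊥bis P3·P2 via (19.44,24.24): [(15.2021, 27.3216) (34, 13.6527) (34, 56.4763)]  |A|=402.4957
5. canonical 3-gon: [(15.2021, 27.3216) (34, 13.6527) (34, 56.4763)]
6. shoelace: 402.4957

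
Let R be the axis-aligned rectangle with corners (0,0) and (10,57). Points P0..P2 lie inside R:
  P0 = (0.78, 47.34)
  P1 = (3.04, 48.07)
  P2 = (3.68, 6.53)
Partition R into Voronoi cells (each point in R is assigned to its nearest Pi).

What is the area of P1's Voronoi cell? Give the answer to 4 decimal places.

Area of P1's cell: 184.9977

1. box [0,10]×[0,57]: [(0, 0) (10, 0) (10, 57) (0, 57)]
2. ⊥bis P1·P0 via (1.91,47.705): [(0, 53.6182) (10, 22.6592) (10, 57) (0, 57)]  |A|=188.613
3. ⊥bis P1·P2 via (3.36,27.3): [(0, 53.6182) (8.4755, 27.3788) (10, 27.4023) (10, 57) (0, 57)]  |A|=184.9977
4. canonical 5-gon: [(0, 53.6182) (8.4755, 27.3788) (10, 27.4023) (10, 57) (0, 57)]
5. shoelace: 184.9977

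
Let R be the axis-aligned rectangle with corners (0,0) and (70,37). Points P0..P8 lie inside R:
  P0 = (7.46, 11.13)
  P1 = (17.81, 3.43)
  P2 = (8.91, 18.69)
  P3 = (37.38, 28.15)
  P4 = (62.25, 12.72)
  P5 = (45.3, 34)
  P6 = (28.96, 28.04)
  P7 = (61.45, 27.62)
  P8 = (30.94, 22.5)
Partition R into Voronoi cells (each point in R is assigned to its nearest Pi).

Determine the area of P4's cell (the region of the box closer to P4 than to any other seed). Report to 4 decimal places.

Area of P4's cell: 508.5057

1. box [0,70]×[0,37]: [(0, 0) (70, 0) (70, 37) (0, 37)]
2. ⊥bis P4·P0 via (34.855,11.925): [(35.2011, 0) (70, 0) (70, 37) (34.1273, 37)]  |A|=1307.4248
3. ⊥bis P4·P1 via (40.03,8.075): [(34.1505, 36.2002) (41.718, 0) (70, 0) (70, 37) (34.1273, 37)]  |A|=1189.4667
4. ⊥bis P4·P2 via (35.58,15.705): [(36.5755, 24.5999) (41.718, 0) (70, 0) (70, 37) (37.9634, 37)]  |A|=1164.8476
5. ⊥bis P4·P3 via (49.815,20.435): [(40.5634, 5.5233) (41.718, 0) (70, 0) (70, 37) (60.0924, 37)]  |A|=778.612
6. ⊥bis P4·P5 via (53.775,23.36): [(49.5338, 19.9818) (40.5634, 5.5233) (41.718, 0) (70, 0) (70, 36.2836)]  |A|=686.9757
7. ⊥bis P4·P6 via (45.605,20.38): [(49.5338, 19.9818) (40.5634, 5.5233) (41.718, 0) (70, 0) (70, 36.2836)]  |A|=686.9757
8. ⊥bis P4·P7 via (61.85,20.17): [(49.2302, 19.4924) (40.5634, 5.5233) (41.718, 0) (70, 0) (70, 20.6076)]  |A|=521.649
9. ⊥bis P4·P8 via (46.595,17.61): [(49.2302, 19.4924) (45.1073, 12.8471) (41.468, 1.1962) (41.718, 0) (70, 0) (70, 20.6076)]  |A|=508.5057
10. canonical 6-gon: [(49.2302, 19.4924) (45.1073, 12.8471) (41.468, 1.1962) (41.718, 0) (70, 0) (70, 20.6076)]
11. shoelace: 508.5057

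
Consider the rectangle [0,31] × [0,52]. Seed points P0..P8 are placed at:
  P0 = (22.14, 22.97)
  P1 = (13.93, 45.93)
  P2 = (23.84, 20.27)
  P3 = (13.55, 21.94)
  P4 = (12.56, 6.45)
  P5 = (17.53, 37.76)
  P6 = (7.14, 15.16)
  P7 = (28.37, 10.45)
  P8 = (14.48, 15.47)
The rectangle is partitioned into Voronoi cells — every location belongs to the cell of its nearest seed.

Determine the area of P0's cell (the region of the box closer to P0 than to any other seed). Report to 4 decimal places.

1. box [0,31]×[0,52]: [(0, 0) (31, 0) (31, 52) (0, 52)]
2. ⊥bis P0·P1 via (18.035,34.45): [(0, 28.0011) (0, 0) (31, 0) (31, 39.086)]  |A|=1039.8497
3. ⊥bis P0·P2 via (22.99,21.62): [(0, 28.0011) (0, 7.1448) (31, 26.6633) (31, 39.086)]  |A|=515.8234
4. ⊥bis P0·P3 via (17.845,22.455): [(16.4737, 33.8917) (18.2993, 18.6666) (31, 26.6633) (31, 39.086)]  |A|=194.2126
5. ⊥bis P0·P4 via (17.35,14.71): [(16.4737, 33.8917) (18.2993, 18.6666) (31, 26.6633) (31, 39.086)]  |A|=194.2126
6. ⊥bis P0·P5 via (19.835,30.365): [(17.0024, 29.4821) (18.2993, 18.6666) (31, 26.6633) (31, 33.8451)]  |A|=124.1316
7. ⊥bis P0·P6 via (14.64,19.065): [(17.0024, 29.4821) (18.2993, 18.6666) (31, 26.6633) (31, 33.8451)]  |A|=124.1316
8. ⊥bis P0·P7 via (25.255,16.71): [(17.0024, 29.4821) (18.2993, 18.6666) (31, 26.6633) (31, 33.8451)]  |A|=124.1316
9. ⊥bis P0·P8 via (18.31,19.22): [(17.0024, 29.4821) (18.2221, 19.3097) (18.6411, 18.8818) (31, 26.6633) (31, 33.8451)]  |A|=124.0134
10. canonical 5-gon: [(17.0024, 29.4821) (18.2221, 19.3097) (18.6411, 18.8818) (31, 26.6633) (31, 33.8451)]
11. shoelace: 124.0134

Area of P0's cell: 124.0134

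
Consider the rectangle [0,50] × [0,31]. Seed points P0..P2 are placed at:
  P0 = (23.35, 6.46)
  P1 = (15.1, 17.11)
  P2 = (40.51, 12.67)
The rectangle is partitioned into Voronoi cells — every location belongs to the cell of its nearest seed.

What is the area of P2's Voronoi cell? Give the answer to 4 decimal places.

Area of P2's cell: 588.0242

1. box [0,50]×[0,31]: [(0, 0) (50, 0) (50, 31) (0, 31)]
2. ⊥bis P2·P0 via (31.93,9.565): [(35.3915, 0) (50, 0) (50, 31) (24.1729, 31)]  |A|=626.752
3. ⊥bis P2·P1 via (27.805,14.89): [(28.5207, 18.9859) (35.3915, 0) (50, 0) (50, 31) (30.62, 31)]  |A|=588.0242
4. canonical 5-gon: [(28.5207, 18.9859) (35.3915, 0) (50, 0) (50, 31) (30.62, 31)]
5. shoelace: 588.0242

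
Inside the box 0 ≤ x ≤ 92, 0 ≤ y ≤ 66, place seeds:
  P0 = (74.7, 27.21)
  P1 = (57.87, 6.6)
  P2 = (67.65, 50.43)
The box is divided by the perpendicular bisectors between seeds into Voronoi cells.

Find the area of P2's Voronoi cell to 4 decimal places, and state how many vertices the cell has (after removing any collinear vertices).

Area of P2's cell: 2595.7585 (5 vertices)

1. box [0,92]×[0,66]: [(0, 0) (92, 0) (92, 66) (0, 66)]
2. ⊥bis P2·P0 via (71.175,38.82): [(0, 17.21) (92, 45.1428) (92, 66) (0, 66)]  |A|=3203.7687
3. ⊥bis P2·P1 via (62.76,28.515): [(0, 42.5189) (48.0471, 31.798) (92, 45.1428) (92, 66) (0, 66)]  |A|=2595.7585
4. canonical 5-gon: [(0, 42.5189) (48.0471, 31.798) (92, 45.1428) (92, 66) (0, 66)]
5. shoelace: 2595.7585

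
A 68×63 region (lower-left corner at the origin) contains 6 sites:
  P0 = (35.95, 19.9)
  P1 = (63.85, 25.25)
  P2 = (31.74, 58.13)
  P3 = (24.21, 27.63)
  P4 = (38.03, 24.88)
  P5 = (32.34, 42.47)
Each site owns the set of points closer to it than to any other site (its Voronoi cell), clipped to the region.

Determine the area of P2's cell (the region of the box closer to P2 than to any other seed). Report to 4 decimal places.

1. box [0,68]×[0,63]: [(0, 0) (68, 0) (68, 63) (0, 63)]
2. ⊥bis P2·P0 via (33.845,39.015): [(0, 35.2879) (68, 42.7762) (68, 63) (0, 63)]  |A|=1629.8193
3. ⊥bis P2·P1 via (47.795,41.69): [(0, 35.2879) (46.4807, 40.4065) (68, 61.4218) (68, 63) (0, 63)]  |A|=1429.1994
4. ⊥bis P2·P3 via (27.975,42.88): [(0, 49.7866) (40.6117, 39.7602) (46.4807, 40.4065) (68, 61.4218) (68, 63) (0, 63)]  |A|=1134.7901
5. ⊥bis P2·P4 via (34.885,41.505): [(0, 49.7866) (34.126, 41.3614) (50.6616, 44.4895) (68, 61.4218) (68, 63) (0, 63)]  |A|=1100.7768
6. ⊥bis P2·P5 via (32.04,50.3): [(0, 49.7866) (2.5042, 49.1684) (57.6148, 51.2799) (68, 61.4218) (68, 63) (0, 63)]  |A|=807.0025
7. canonical 6-gon: [(0, 49.7866) (2.5042, 49.1684) (57.6148, 51.2799) (68, 61.4218) (68, 63) (0, 63)]
8. shoelace: 807.0025

Area of P2's cell: 807.0025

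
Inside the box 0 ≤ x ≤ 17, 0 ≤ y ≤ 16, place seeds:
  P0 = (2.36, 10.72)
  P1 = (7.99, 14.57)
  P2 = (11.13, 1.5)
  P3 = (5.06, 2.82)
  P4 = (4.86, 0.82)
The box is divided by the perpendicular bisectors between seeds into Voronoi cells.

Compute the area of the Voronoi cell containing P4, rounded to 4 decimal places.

Area of P4's cell: 15.3864

1. box [0,17]×[0,16]: [(0, 0) (17, 0) (17, 16) (0, 16)]
2. ⊥bis P4·P0 via (3.61,5.77): [(0, 4.8584) (0, 0) (17, 0) (17, 9.1513)]  |A|=119.0824
3. ⊥bis P4·P1 via (6.425,7.695): [(8.9536, 7.1194) (0, 4.8584) (0, 0) (17, 0) (17, 5.2877)]  |A|=103.5385
4. ⊥bis P4·P2 via (7.995,1.16): [(7.3915, 6.7249) (0, 4.8584) (0, 0) (8.1208, 0)]  |A|=45.2612
5. ⊥bis P4·P3 via (4.96,1.82): [(7.9559, 1.5204) (0, 2.316) (0, 0) (8.1208, 0)]  |A|=15.3864
6. canonical 4-gon: [(7.9559, 1.5204) (0, 2.316) (0, 0) (8.1208, 0)]
7. shoelace: 15.3864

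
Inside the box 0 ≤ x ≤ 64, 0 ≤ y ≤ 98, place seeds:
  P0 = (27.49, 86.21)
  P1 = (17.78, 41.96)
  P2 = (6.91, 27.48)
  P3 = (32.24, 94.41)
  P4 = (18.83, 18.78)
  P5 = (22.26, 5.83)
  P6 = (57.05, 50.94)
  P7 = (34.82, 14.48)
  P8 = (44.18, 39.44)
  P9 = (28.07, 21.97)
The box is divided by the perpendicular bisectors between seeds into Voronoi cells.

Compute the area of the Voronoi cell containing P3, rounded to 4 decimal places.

1. box [0,64]×[0,98]: [(0, 0) (64, 0) (64, 98) (0, 98)]
2. ⊥bis P3·P0 via (29.865,90.31): [(64, 70.5367) (64, 98) (16.5896, 98)]  |A|=651.0231
3. ⊥bis P3·P1 via (25.01,68.185): [(64, 70.5367) (64, 98) (16.5896, 98)]  |A|=651.0231
4. ⊥bis P3·P2 via (19.575,60.945): [(64, 70.5367) (64, 98) (16.5896, 98)]  |A|=651.0231
5. ⊥bis P3·P4 via (25.535,56.595): [(64, 70.5367) (64, 98) (16.5896, 98)]  |A|=651.0231
6. ⊥bis P3·P5 via (27.25,50.12): [(64, 70.5367) (64, 98) (16.5896, 98)]  |A|=651.0231
7. ⊥bis P3·P6 via (44.645,72.675): [(52.5349, 77.1781) (64, 83.7216) (64, 98) (16.5896, 98)]  |A|=575.4395
8. ⊥bis P3·P7 via (33.53,54.445): [(52.5349, 77.1781) (64, 83.7216) (64, 98) (16.5896, 98)]  |A|=575.4395
9. ⊥bis P3·P8 via (38.21,66.925): [(52.5349, 77.1781) (64, 83.7216) (64, 98) (16.5896, 98)]  |A|=575.4395
10. ⊥bis P3·P9 via (30.155,58.19): [(52.5349, 77.1781) (64, 83.7216) (64, 98) (16.5896, 98)]  |A|=575.4395
11. canonical 4-gon: [(52.5349, 77.1781) (64, 83.7216) (64, 98) (16.5896, 98)]
12. shoelace: 575.4395

Area of P3's cell: 575.4395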